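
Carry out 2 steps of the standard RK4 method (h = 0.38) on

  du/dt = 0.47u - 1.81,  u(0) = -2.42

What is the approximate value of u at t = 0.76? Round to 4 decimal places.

-5.1123

RK4: k1 = f(t_n, u_n); k2 = f(t_n + h/2, u_n + (h/2)·k1); k3 = f(t_n + h/2, u_n + (h/2)·k2); k4 = f(t_n + h, u_n + h·k3); u_{n+1} = u_n + (h/6)·(k1 + 2k2 + 2k3 + k4).
t=0.000000, u=-2.420000:
  k1 = f(0.000000, -2.420000) = -2.947400
  k2 = f(0.190000, -2.980006) = -3.210603
  k3 = f(0.190000, -3.030015) = -3.234107
  k4 = f(0.380000, -3.648961) = -3.525011
  u ← -2.420000 + (0.38/6)·(k1 + 2k2 + 2k3 + k4) = -3.646249
t=0.380000, u=-3.646249:
  k1 = f(0.380000, -3.646249) = -3.523737
  k2 = f(0.570000, -4.315759) = -3.838407
  k3 = f(0.570000, -4.375547) = -3.866507
  k4 = f(0.760000, -5.115522) = -4.214295
  u ← -3.646249 + (0.38/6)·(k1 + 2k2 + 2k3 + k4) = -5.112280
u(0.76) ≈ -5.1123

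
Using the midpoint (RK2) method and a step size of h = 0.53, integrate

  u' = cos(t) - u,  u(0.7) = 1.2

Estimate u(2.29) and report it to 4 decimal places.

0.1351

Midpoint: k1 = f(t_n, u_n); k2 = f(t_n + h/2, u_n + (h/2)·k1); u_{n+1} = u_n + h·k2.
t=0.700000, u=1.200000:
  k1 = f(0.700000, 1.200000) = -0.435158
  k2 = f(0.965000, 1.084683) = -0.515266
  u ← 1.200000 + 0.53·(-0.515266) = 0.926909
t=1.230000, u=0.926909:
  k1 = f(1.230000, 0.926909) = -0.592671
  k2 = f(1.495000, 0.769851) = -0.694127
  u ← 0.926909 + 0.53·(-0.694127) = 0.559021
t=1.760000, u=0.559021:
  k1 = f(1.760000, 0.559021) = -0.747098
  k2 = f(2.025000, 0.361040) = -0.799787
  u ← 0.559021 + 0.53·(-0.799787) = 0.135134
u(2.29) ≈ 0.1351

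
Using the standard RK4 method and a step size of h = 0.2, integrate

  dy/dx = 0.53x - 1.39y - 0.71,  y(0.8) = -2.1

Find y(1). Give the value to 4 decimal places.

-1.6306

RK4: k1 = f(x_n, y_n); k2 = f(x_n + h/2, y_n + (h/2)·k1); k3 = f(x_n + h/2, y_n + (h/2)·k2); k4 = f(x_n + h, y_n + h·k3); y_{n+1} = y_n + (h/6)·(k1 + 2k2 + 2k3 + k4).
x=0.800000, y=-2.100000:
  k1 = f(0.800000, -2.100000) = 2.633000
  k2 = f(0.900000, -1.836700) = 2.320013
  k3 = f(0.900000, -1.867999) = 2.363518
  k4 = f(1.000000, -1.627296) = 2.081942
  y ← -2.100000 + (0.2/6)·(k1 + 2k2 + 2k3 + k4) = -1.630600
y(1) ≈ -1.6306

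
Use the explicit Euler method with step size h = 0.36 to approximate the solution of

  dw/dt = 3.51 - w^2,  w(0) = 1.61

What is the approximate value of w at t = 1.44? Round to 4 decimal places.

Euler: w_{n+1} = w_n + h·f(t_n, w_n).
t=0.000000, w=1.610000: f=0.917900 → w ← 1.610000 + 0.36·0.917900 = 1.940444
t=0.360000, w=1.940444: f=-0.255323 → w ← 1.940444 + 0.36·(-0.255323) = 1.848528
t=0.720000, w=1.848528: f=0.092945 → w ← 1.848528 + 0.36·0.092945 = 1.881988
t=1.080000, w=1.881988: f=-0.031879 → w ← 1.881988 + 0.36·(-0.031879) = 1.870512
w(1.44) ≈ 1.8705

1.8705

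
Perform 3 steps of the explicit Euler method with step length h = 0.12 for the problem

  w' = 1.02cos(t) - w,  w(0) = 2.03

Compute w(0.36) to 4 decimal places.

Euler: w_{n+1} = w_n + h·f(t_n, w_n).
t=0.000000, w=2.030000: f=-1.010000 → w ← 2.030000 + 0.12·(-1.010000) = 1.908800
t=0.120000, w=1.908800: f=-0.896135 → w ← 1.908800 + 0.12·(-0.896135) = 1.801264
t=0.240000, w=1.801264: f=-0.810499 → w ← 1.801264 + 0.12·(-0.810499) = 1.704004
w(0.36) ≈ 1.7040

1.7040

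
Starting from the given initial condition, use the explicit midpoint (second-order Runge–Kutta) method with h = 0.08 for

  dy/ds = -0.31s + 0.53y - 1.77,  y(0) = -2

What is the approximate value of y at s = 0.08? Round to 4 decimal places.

-2.2322

Midpoint: k1 = f(s_n, y_n); k2 = f(s_n + h/2, y_n + (h/2)·k1); y_{n+1} = y_n + h·k2.
s=0.000000, y=-2.000000:
  k1 = f(0.000000, -2.000000) = -2.830000
  k2 = f(0.040000, -2.113200) = -2.902396
  y ← -2.000000 + 0.08·(-2.902396) = -2.232192
y(0.08) ≈ -2.2322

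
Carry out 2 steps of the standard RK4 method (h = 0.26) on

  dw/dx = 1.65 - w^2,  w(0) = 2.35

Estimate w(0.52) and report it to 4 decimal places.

RK4: k1 = f(x_n, w_n); k2 = f(x_n + h/2, w_n + (h/2)·k1); k3 = f(x_n + h/2, w_n + (h/2)·k2); k4 = f(x_n + h, w_n + h·k3); w_{n+1} = w_n + (h/6)·(k1 + 2k2 + 2k3 + k4).
x=0.000000, w=2.350000:
  k1 = f(0.000000, 2.350000) = -3.872500
  k2 = f(0.130000, 1.846575) = -1.759839
  k3 = f(0.130000, 2.121221) = -2.849578
  k4 = f(0.260000, 1.609110) = -0.939234
  w ← 2.350000 + (0.26/6)·(k1 + 2k2 + 2k3 + k4) = 1.742009
x=0.260000, w=1.742009:
  k1 = f(0.260000, 1.742009) = -1.384594
  k2 = f(0.390000, 1.562011) = -0.789880
  k3 = f(0.390000, 1.639324) = -1.037384
  k4 = f(0.520000, 1.472289) = -0.517634
  w ← 1.742009 + (0.26/6)·(k1 + 2k2 + 2k3 + k4) = 1.501216
w(0.52) ≈ 1.5012

1.5012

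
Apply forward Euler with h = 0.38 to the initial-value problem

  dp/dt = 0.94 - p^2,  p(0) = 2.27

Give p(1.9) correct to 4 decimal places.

0.9670

Euler: p_{n+1} = p_n + h·f(t_n, p_n).
t=0.000000, p=2.270000: f=-4.212900 → p ← 2.270000 + 0.38·(-4.212900) = 0.669098
t=0.380000, p=0.669098: f=0.492308 → p ← 0.669098 + 0.38·0.492308 = 0.856175
t=0.760000, p=0.856175: f=0.206964 → p ← 0.856175 + 0.38·0.206964 = 0.934821
t=1.140000, p=0.934821: f=0.066109 → p ← 0.934821 + 0.38·0.066109 = 0.959943
t=1.520000, p=0.959943: f=0.018510 → p ← 0.959943 + 0.38·0.018510 = 0.966977
p(1.9) ≈ 0.9670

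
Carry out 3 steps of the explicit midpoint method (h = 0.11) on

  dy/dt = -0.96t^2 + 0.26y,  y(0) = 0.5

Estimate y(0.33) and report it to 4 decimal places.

Midpoint: k1 = f(t_n, y_n); k2 = f(t_n + h/2, y_n + (h/2)·k1); y_{n+1} = y_n + h·k2.
t=0.000000, y=0.500000:
  k1 = f(0.000000, 0.500000) = 0.130000
  k2 = f(0.055000, 0.507150) = 0.128955
  y ← 0.500000 + 0.11·0.128955 = 0.514185
t=0.110000, y=0.514185:
  k1 = f(0.110000, 0.514185) = 0.122072
  k2 = f(0.165000, 0.520899) = 0.109298
  y ← 0.514185 + 0.11·0.109298 = 0.526208
t=0.220000, y=0.526208:
  k1 = f(0.220000, 0.526208) = 0.090350
  k2 = f(0.275000, 0.531177) = 0.065506
  y ← 0.526208 + 0.11·0.065506 = 0.533413
y(0.33) ≈ 0.5334

0.5334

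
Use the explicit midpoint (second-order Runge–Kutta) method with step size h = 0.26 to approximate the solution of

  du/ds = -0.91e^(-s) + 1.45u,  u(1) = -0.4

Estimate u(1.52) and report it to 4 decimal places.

-1.0448

Midpoint: k1 = f(s_n, u_n); k2 = f(s_n + h/2, u_n + (h/2)·k1); u_{n+1} = u_n + h·k2.
s=1.000000, u=-0.400000:
  k1 = f(1.000000, -0.400000) = -0.914770
  k2 = f(1.130000, -0.518920) = -1.046394
  u ← -0.400000 + 0.26·(-1.046394) = -0.672063
s=1.260000, u=-0.672063:
  k1 = f(1.260000, -0.672063) = -1.232616
  k2 = f(1.390000, -0.832303) = -1.433497
  u ← -0.672063 + 0.26·(-1.433497) = -1.044772
u(1.52) ≈ -1.0448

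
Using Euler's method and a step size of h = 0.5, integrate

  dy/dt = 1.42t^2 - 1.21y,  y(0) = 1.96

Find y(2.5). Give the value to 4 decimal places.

Euler: y_{n+1} = y_n + h·f(t_n, y_n).
t=0.000000, y=1.960000: f=-2.371600 → y ← 1.960000 + 0.5·(-2.371600) = 0.774200
t=0.500000, y=0.774200: f=-0.581782 → y ← 0.774200 + 0.5·(-0.581782) = 0.483309
t=1.000000, y=0.483309: f=0.835196 → y ← 0.483309 + 0.5·0.835196 = 0.900907
t=1.500000, y=0.900907: f=2.104902 → y ← 0.900907 + 0.5·2.104902 = 1.953358
t=2.000000, y=1.953358: f=3.316436 → y ← 1.953358 + 0.5·3.316436 = 3.611577
y(2.5) ≈ 3.6116

3.6116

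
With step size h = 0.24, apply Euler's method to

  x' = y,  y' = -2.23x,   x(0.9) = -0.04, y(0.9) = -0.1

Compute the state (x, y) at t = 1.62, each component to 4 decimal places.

Euler on (x,y): x_{n+1} = x_n + h·x', y_{n+1} = y_n + h·y'.
0.900000: (-0.040000, -0.100000); f=(-0.100000, 0.089200) → (-0.064000, -0.078592)
1.140000: (-0.064000, -0.078592); f=(-0.078592, 0.142720) → (-0.082862, -0.044339)
1.380000: (-0.082862, -0.044339); f=(-0.044339, 0.184782) → (-0.093503, 0.000009)
(x(1.62), y(1.62)) ≈ (-0.0935, 0.0000)

-0.0935, 0.0000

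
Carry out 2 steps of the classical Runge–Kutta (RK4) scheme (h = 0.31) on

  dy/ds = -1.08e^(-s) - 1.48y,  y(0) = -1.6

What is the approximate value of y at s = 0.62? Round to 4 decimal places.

RK4: k1 = f(s_n, y_n); k2 = f(s_n + h/2, y_n + (h/2)·k1); k3 = f(s_n + h/2, y_n + (h/2)·k2); k4 = f(s_n + h, y_n + h·k3); y_{n+1} = y_n + (h/6)·(k1 + 2k2 + 2k3 + k4).
s=0.000000, y=-1.600000:
  k1 = f(0.000000, -1.600000) = 1.288000
  k2 = f(0.155000, -1.400360) = 1.147604
  k3 = f(0.155000, -1.422121) = 1.179811
  k4 = f(0.310000, -1.234259) = 1.034580
  y ← -1.600000 + (0.31/6)·(k1 + 2k2 + 2k3 + k4) = -1.239500
s=0.310000, y=-1.239500:
  k1 = f(0.310000, -1.239500) = 1.042338
  k2 = f(0.465000, -1.077938) = 0.916962
  k3 = f(0.465000, -1.097371) = 0.945724
  k4 = f(0.620000, -0.946326) = 0.819583
  y ← -1.239500 + (0.31/6)·(k1 + 2k2 + 2k3 + k4) = -0.950824
y(0.62) ≈ -0.9508

-0.9508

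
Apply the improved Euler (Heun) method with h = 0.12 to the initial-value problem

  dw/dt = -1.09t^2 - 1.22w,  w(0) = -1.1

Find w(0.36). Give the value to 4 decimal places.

Heun: k1 = f(t_n, w_n); k2 = f(t_n + h, w_n + h·k1); w_{n+1} = w_n + (h/2)·(k1 + k2).
t=0.000000, w=-1.100000:
  k1 = f(0.000000, -1.100000) = 1.342000
  k2 = f(0.120000, -0.938960) = 1.129835
  w ← -1.100000 + (0.12/2)·(1.342000 + 1.129835) = -0.951690
t=0.120000, w=-0.951690:
  k1 = f(0.120000, -0.951690) = 1.145366
  k2 = f(0.240000, -0.814246) = 0.930596
  w ← -0.951690 + (0.12/2)·(1.145366 + 0.930596) = -0.827132
t=0.240000, w=-0.827132:
  k1 = f(0.240000, -0.827132) = 0.946317
  k2 = f(0.360000, -0.713574) = 0.729296
  w ← -0.827132 + (0.12/2)·(0.946317 + 0.729296) = -0.726595
w(0.36) ≈ -0.7266

-0.7266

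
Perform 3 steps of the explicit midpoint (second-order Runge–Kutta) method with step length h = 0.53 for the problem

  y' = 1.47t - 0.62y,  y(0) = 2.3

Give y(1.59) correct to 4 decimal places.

2.2832

Midpoint: k1 = f(t_n, y_n); k2 = f(t_n + h/2, y_n + (h/2)·k1); y_{n+1} = y_n + h·k2.
t=0.000000, y=2.300000:
  k1 = f(0.000000, 2.300000) = -1.426000
  k2 = f(0.265000, 1.922110) = -0.802158
  y ← 2.300000 + 0.53·(-0.802158) = 1.874856
t=0.530000, y=1.874856:
  k1 = f(0.530000, 1.874856) = -0.383311
  k2 = f(0.795000, 1.773279) = 0.069217
  y ← 1.874856 + 0.53·0.069217 = 1.911541
t=1.060000, y=1.911541:
  k1 = f(1.060000, 1.911541) = 0.373044
  k2 = f(1.325000, 2.010398) = 0.701303
  y ← 1.911541 + 0.53·0.701303 = 2.283232
y(1.59) ≈ 2.2832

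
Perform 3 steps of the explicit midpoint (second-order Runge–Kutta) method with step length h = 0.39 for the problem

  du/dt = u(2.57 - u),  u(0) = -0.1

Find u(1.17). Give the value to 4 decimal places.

-2.5044

Midpoint: k1 = f(t_n, u_n); k2 = f(t_n + h/2, u_n + (h/2)·k1); u_{n+1} = u_n + h·k2.
t=0.000000, u=-0.100000:
  k1 = f(0.000000, -0.100000) = -0.267000
  k2 = f(0.195000, -0.152065) = -0.413931
  u ← -0.100000 + 0.39·(-0.413931) = -0.261433
t=0.390000, u=-0.261433:
  k1 = f(0.390000, -0.261433) = -0.740230
  k2 = f(0.585000, -0.405778) = -1.207505
  u ← -0.261433 + 0.39·(-1.207505) = -0.732360
t=0.780000, u=-0.732360:
  k1 = f(0.780000, -0.732360) = -2.418516
  k2 = f(0.975000, -1.203971) = -4.543749
  u ← -0.732360 + 0.39·(-4.543749) = -2.504422
u(1.17) ≈ -2.5044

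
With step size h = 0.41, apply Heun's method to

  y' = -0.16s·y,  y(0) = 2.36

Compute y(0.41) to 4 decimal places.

Heun: k1 = f(s_n, y_n); k2 = f(s_n + h, y_n + h·k1); y_{n+1} = y_n + (h/2)·(k1 + k2).
s=0.000000, y=2.360000:
  k1 = f(0.000000, 2.360000) = 0.000000
  k2 = f(0.410000, 2.360000) = -0.154816
  y ← 2.360000 + (0.41/2)·(0.000000 + (-0.154816)) = 2.328263
y(0.41) ≈ 2.3283

2.3283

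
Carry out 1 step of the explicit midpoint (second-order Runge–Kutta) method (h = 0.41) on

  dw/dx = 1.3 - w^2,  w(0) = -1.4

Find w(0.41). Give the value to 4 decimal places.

Midpoint: k1 = f(x_n, w_n); k2 = f(x_n + h/2, w_n + (h/2)·k1); w_{n+1} = w_n + h·k2.
x=0.000000, w=-1.400000:
  k1 = f(0.000000, -1.400000) = -0.660000
  k2 = f(0.205000, -1.535300) = -1.057146
  w ← -1.400000 + 0.41·(-1.057146) = -1.833430
w(0.41) ≈ -1.8334

-1.8334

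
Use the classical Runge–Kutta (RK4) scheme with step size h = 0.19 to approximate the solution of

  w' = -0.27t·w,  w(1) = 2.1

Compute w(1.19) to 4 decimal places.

RK4: k1 = f(t_n, w_n); k2 = f(t_n + h/2, w_n + (h/2)·k1); k3 = f(t_n + h/2, w_n + (h/2)·k2); k4 = f(t_n + h, w_n + h·k3); w_{n+1} = w_n + (h/6)·(k1 + 2k2 + 2k3 + k4).
t=1.000000, w=2.100000:
  k1 = f(1.000000, 2.100000) = -0.567000
  k2 = f(1.095000, 2.046135) = -0.604940
  k3 = f(1.095000, 2.042531) = -0.603874
  k4 = f(1.190000, 1.985264) = -0.637865
  w ← 2.100000 + (0.19/6)·(k1 + 2k2 + 2k3 + k4) = 1.985288
w(1.19) ≈ 1.9853

1.9853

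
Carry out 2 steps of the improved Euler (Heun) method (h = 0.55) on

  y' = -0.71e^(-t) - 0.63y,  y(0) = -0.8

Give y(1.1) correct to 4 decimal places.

Heun: k1 = f(t_n, y_n); k2 = f(t_n + h, y_n + h·k1); y_{n+1} = y_n + (h/2)·(k1 + k2).
t=0.000000, y=-0.800000:
  k1 = f(0.000000, -0.800000) = -0.206000
  k2 = f(0.550000, -0.913300) = 0.165745
  y ← -0.800000 + (0.55/2)·(-0.206000 + 0.165745) = -0.811070
t=0.550000, y=-0.811070:
  k1 = f(0.550000, -0.811070) = 0.101340
  k2 = f(1.100000, -0.755333) = 0.239522
  y ← -0.811070 + (0.55/2)·(0.101340 + 0.239522) = -0.717333
y(1.1) ≈ -0.7173

-0.7173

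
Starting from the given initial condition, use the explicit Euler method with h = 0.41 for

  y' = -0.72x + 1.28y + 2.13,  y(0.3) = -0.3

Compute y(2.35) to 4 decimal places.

6.3275

Euler: y_{n+1} = y_n + h·f(x_n, y_n).
x=0.300000, y=-0.300000: f=1.530000 → y ← -0.300000 + 0.41·1.530000 = 0.327300
x=0.710000, y=0.327300: f=2.037744 → y ← 0.327300 + 0.41·2.037744 = 1.162775
x=1.120000, y=1.162775: f=2.811952 → y ← 1.162775 + 0.41·2.811952 = 2.315675
x=1.530000, y=2.315675: f=3.992464 → y ← 2.315675 + 0.41·3.992464 = 3.952586
x=1.940000, y=3.952586: f=5.792510 → y ← 3.952586 + 0.41·5.792510 = 6.327515
y(2.35) ≈ 6.3275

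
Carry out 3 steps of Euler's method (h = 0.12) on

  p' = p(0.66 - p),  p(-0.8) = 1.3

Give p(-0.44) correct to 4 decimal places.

1.0601

Euler: p_{n+1} = p_n + h·f(t_n, p_n).
t=-0.800000, p=1.300000: f=-0.832000 → p ← 1.300000 + 0.12·(-0.832000) = 1.200160
t=-0.680000, p=1.200160: f=-0.648278 → p ← 1.200160 + 0.12·(-0.648278) = 1.122367
t=-0.560000, p=1.122367: f=-0.518945 → p ← 1.122367 + 0.12·(-0.518945) = 1.060093
p(-0.44) ≈ 1.0601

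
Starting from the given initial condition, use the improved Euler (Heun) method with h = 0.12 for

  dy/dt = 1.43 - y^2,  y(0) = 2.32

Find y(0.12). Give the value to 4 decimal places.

1.9643

Heun: k1 = f(t_n, y_n); k2 = f(t_n + h, y_n + h·k1); y_{n+1} = y_n + (h/2)·(k1 + k2).
t=0.000000, y=2.320000:
  k1 = f(0.000000, 2.320000) = -3.952400
  k2 = f(0.120000, 1.845712) = -1.976653
  y ← 2.320000 + (0.12/2)·(-3.952400 + (-1.976653)) = 1.964257
y(0.12) ≈ 1.9643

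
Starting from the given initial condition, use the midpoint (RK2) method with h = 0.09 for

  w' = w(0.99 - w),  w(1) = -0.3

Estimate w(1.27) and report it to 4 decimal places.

Midpoint: k1 = f(t_n, w_n); k2 = f(t_n + h/2, w_n + (h/2)·k1); w_{n+1} = w_n + h·k2.
t=1.000000, w=-0.300000:
  k1 = f(1.000000, -0.300000) = -0.387000
  k2 = f(1.045000, -0.317415) = -0.414993
  w ← -0.300000 + 0.09·(-0.414993) = -0.337349
t=1.090000, w=-0.337349:
  k1 = f(1.090000, -0.337349) = -0.447780
  k2 = f(1.135000, -0.357500) = -0.481730
  w ← -0.337349 + 0.09·(-0.481730) = -0.380705
t=1.180000, w=-0.380705:
  k1 = f(1.180000, -0.380705) = -0.521834
  k2 = f(1.225000, -0.404188) = -0.563513
  w ← -0.380705 + 0.09·(-0.563513) = -0.431421
w(1.27) ≈ -0.4314

-0.4314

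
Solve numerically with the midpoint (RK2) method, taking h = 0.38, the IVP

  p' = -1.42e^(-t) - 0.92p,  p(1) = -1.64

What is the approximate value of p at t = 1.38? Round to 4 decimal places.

-1.2963

Midpoint: k1 = f(t_n, p_n); k2 = f(t_n + h/2, p_n + (h/2)·k1); p_{n+1} = p_n + h·k2.
t=1.000000, p=-1.640000:
  k1 = f(1.000000, -1.640000) = 0.986411
  k2 = f(1.190000, -1.452582) = 0.904381
  p ← -1.640000 + 0.38·0.904381 = -1.296335
p(1.38) ≈ -1.2963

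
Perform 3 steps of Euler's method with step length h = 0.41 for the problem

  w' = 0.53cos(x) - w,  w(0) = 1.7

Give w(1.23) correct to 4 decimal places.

Euler: w_{n+1} = w_n + h·f(x_n, w_n).
x=0.000000, w=1.700000: f=-1.170000 → w ← 1.700000 + 0.41·(-1.170000) = 1.220300
x=0.410000, w=1.220300: f=-0.734226 → w ← 1.220300 + 0.41·(-0.734226) = 0.919267
x=0.820000, w=0.919267: f=-0.557690 → w ← 0.919267 + 0.41·(-0.557690) = 0.690614
w(1.23) ≈ 0.6906

0.6906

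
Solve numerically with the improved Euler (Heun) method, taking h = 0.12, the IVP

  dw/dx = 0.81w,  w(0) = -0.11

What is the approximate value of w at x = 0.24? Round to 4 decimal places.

-0.1336

Heun: k1 = f(x_n, w_n); k2 = f(x_n + h, w_n + h·k1); w_{n+1} = w_n + (h/2)·(k1 + k2).
x=0.000000, w=-0.110000:
  k1 = f(0.000000, -0.110000) = -0.089100
  k2 = f(0.120000, -0.120692) = -0.097761
  w ← -0.110000 + (0.12/2)·(-0.089100 + (-0.097761)) = -0.121212
x=0.120000, w=-0.121212:
  k1 = f(0.120000, -0.121212) = -0.098181
  k2 = f(0.240000, -0.132993) = -0.107725
  w ← -0.121212 + (0.12/2)·(-0.098181 + (-0.107725)) = -0.133566
w(0.24) ≈ -0.1336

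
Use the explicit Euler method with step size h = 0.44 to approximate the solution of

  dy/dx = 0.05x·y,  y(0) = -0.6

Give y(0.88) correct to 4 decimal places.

-0.6058

Euler: y_{n+1} = y_n + h·f(x_n, y_n).
x=0.000000, y=-0.600000: f=0.000000 → y ← -0.600000 + 0.44·0.000000 = -0.600000
x=0.440000, y=-0.600000: f=-0.013200 → y ← -0.600000 + 0.44·(-0.013200) = -0.605808
y(0.88) ≈ -0.6058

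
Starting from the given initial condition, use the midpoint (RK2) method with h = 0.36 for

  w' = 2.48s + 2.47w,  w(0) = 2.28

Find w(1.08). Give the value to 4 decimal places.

30.5410

Midpoint: k1 = f(s_n, w_n); k2 = f(s_n + h/2, w_n + (h/2)·k1); w_{n+1} = w_n + h·k2.
s=0.000000, w=2.280000:
  k1 = f(0.000000, 2.280000) = 5.631600
  k2 = f(0.180000, 3.293688) = 8.581809
  w ← 2.280000 + 0.36·8.581809 = 5.369451
s=0.360000, w=5.369451:
  k1 = f(0.360000, 5.369451) = 14.155345
  k2 = f(0.540000, 7.917413) = 20.895211
  w ← 5.369451 + 0.36·20.895211 = 12.891727
s=0.720000, w=12.891727:
  k1 = f(0.720000, 12.891727) = 33.628167
  k2 = f(0.900000, 18.944797) = 49.025650
  w ← 12.891727 + 0.36·49.025650 = 30.540961
w(1.08) ≈ 30.5410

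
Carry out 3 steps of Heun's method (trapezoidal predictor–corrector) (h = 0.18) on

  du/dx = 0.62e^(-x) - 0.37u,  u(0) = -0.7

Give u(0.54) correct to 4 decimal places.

-0.3409

Heun: k1 = f(x_n, u_n); k2 = f(x_n + h, u_n + h·k1); u_{n+1} = u_n + (h/2)·(k1 + k2).
x=0.000000, u=-0.700000:
  k1 = f(0.000000, -0.700000) = 0.879000
  k2 = f(0.180000, -0.541780) = 0.718326
  u ← -0.700000 + (0.18/2)·(0.879000 + 0.718326) = -0.556241
x=0.180000, u=-0.556241:
  k1 = f(0.180000, -0.556241) = 0.723677
  k2 = f(0.360000, -0.425979) = 0.590172
  u ← -0.556241 + (0.18/2)·(0.723677 + 0.590172) = -0.437994
x=0.360000, u=-0.437994:
  k1 = f(0.360000, -0.437994) = 0.594617
  k2 = f(0.540000, -0.330963) = 0.483760
  u ← -0.437994 + (0.18/2)·(0.594617 + 0.483760) = -0.340940
u(0.54) ≈ -0.3409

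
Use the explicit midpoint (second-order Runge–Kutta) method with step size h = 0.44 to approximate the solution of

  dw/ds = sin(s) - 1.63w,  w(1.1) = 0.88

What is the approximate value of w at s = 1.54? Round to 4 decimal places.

0.7608

Midpoint: k1 = f(s_n, w_n); k2 = f(s_n + h/2, w_n + (h/2)·k1); w_{n+1} = w_n + h·k2.
s=1.100000, w=0.880000:
  k1 = f(1.100000, 0.880000) = -0.543193
  k2 = f(1.320000, 0.760498) = -0.270896
  w ← 0.880000 + 0.44·(-0.270896) = 0.760806
w(1.54) ≈ 0.7608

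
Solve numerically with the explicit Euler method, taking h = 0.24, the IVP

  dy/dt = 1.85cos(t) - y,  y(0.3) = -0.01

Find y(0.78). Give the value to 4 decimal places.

Euler: y_{n+1} = y_n + h·f(t_n, y_n).
t=0.300000, y=-0.010000: f=1.777373 → y ← -0.010000 + 0.24·1.777373 = 0.416569
t=0.540000, y=0.416569: f=1.170192 → y ← 0.416569 + 0.24·1.170192 = 0.697415
y(0.78) ≈ 0.6974

0.6974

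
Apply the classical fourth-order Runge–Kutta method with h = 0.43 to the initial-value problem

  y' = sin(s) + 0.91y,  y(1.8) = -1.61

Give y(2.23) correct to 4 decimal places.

RK4: k1 = f(s_n, y_n); k2 = f(s_n + h/2, y_n + (h/2)·k1); k3 = f(s_n + h/2, y_n + (h/2)·k2); k4 = f(s_n + h, y_n + h·k3); y_{n+1} = y_n + (h/6)·(k1 + 2k2 + 2k3 + k4).
s=1.800000, y=-1.610000:
  k1 = f(1.800000, -1.610000) = -0.491252
  k2 = f(2.015000, -1.715619) = -0.658260
  k3 = f(2.015000, -1.751526) = -0.690935
  k4 = f(2.230000, -1.907102) = -0.944983
  y ← -1.610000 + (0.43/6)·(k1 + 2k2 + 2k3 + k4) = -1.906315
y(2.23) ≈ -1.9063

-1.9063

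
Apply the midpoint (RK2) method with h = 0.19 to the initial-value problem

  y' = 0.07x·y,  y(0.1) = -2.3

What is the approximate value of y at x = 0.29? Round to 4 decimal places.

-2.3060

Midpoint: k1 = f(x_n, y_n); k2 = f(x_n + h/2, y_n + (h/2)·k1); y_{n+1} = y_n + h·k2.
x=0.100000, y=-2.300000:
  k1 = f(0.100000, -2.300000) = -0.016100
  k2 = f(0.195000, -2.301530) = -0.031416
  y ← -2.300000 + 0.19·(-0.031416) = -2.305969
y(0.29) ≈ -2.3060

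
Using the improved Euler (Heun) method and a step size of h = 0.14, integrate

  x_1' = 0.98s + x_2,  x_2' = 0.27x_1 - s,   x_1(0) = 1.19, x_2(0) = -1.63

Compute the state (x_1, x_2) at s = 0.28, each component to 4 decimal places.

Heun on (x_1,x_2): k1 = f(s_n, state_n); k2 = f(s_n + h, state_n + h·k1); state_{n+1} = state_n + (h/2)·(k1 + k2).
0.000000: (1.190000, -1.630000)
  k1 = (-1.630000, 0.321300)
  predictor → (0.961800, -1.585018)
  k2 = (-1.447818, 0.119686)
  → (0.974553, -1.599131)
0.140000: (0.974553, -1.599131)
  k1 = (-1.461931, 0.123129)
  predictor → (0.769882, -1.581893)
  k2 = (-1.307493, -0.072132)
  → (0.780693, -1.595561)
(x_1(0.28), x_2(0.28)) ≈ (0.7807, -1.5956)

0.7807, -1.5956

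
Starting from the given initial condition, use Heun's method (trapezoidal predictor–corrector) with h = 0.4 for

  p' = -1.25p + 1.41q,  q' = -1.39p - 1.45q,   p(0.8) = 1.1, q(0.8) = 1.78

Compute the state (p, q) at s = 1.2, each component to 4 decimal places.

0.9768, 0.4866

Heun on (p,q): k1 = f(s_n, state_n); k2 = f(s_n + h, state_n + h·k1); state_{n+1} = state_n + (h/2)·(k1 + k2).
0.800000: (1.100000, 1.780000)
  k1 = (1.134800, -4.110000)
  predictor → (1.553920, 0.136000)
  k2 = (-1.750640, -2.357149)
  → (0.976832, 0.486570)
(p(1.2), q(1.2)) ≈ (0.9768, 0.4866)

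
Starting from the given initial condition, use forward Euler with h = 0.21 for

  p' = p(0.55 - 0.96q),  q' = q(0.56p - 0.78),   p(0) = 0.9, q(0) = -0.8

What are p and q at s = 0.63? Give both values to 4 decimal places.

1.8396, -0.7375

Euler on (p,q): p_{n+1} = p_n + h·p', q_{n+1} = q_n + h·q'.
0.000000: (0.900000, -0.800000); f=(1.186200, 0.220800) → (1.149102, -0.753632)
0.210000: (1.149102, -0.753632); f=(1.463366, 0.102873) → (1.456409, -0.732029)
0.420000: (1.456409, -0.732029); f=(1.824513, -0.026052) → (1.839557, -0.737500)
(p(0.63), q(0.63)) ≈ (1.8396, -0.7375)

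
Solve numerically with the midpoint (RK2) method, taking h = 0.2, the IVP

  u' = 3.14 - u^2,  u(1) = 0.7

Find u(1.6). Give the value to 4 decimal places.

1.5775

Midpoint: k1 = f(x_n, u_n); k2 = f(x_n + h/2, u_n + (h/2)·k1); u_{n+1} = u_n + h·k2.
x=1.000000, u=0.700000:
  k1 = f(1.000000, 0.700000) = 2.650000
  k2 = f(1.100000, 0.965000) = 2.208775
  u ← 0.700000 + 0.2·2.208775 = 1.141755
x=1.200000, u=1.141755:
  k1 = f(1.200000, 1.141755) = 1.836396
  k2 = f(1.300000, 1.325395) = 1.383329
  u ← 1.141755 + 0.2·1.383329 = 1.418421
x=1.400000, u=1.418421:
  k1 = f(1.400000, 1.418421) = 1.128082
  k2 = f(1.500000, 1.531229) = 0.795337
  u ← 1.418421 + 0.2·0.795337 = 1.577488
u(1.6) ≈ 1.5775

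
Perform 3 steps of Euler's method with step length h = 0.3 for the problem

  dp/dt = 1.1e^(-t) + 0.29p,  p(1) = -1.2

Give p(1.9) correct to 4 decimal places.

-1.2334

Euler: p_{n+1} = p_n + h·f(t_n, p_n).
t=1.000000, p=-1.200000: f=0.056667 → p ← -1.200000 + 0.3·0.056667 = -1.183000
t=1.300000, p=-1.183000: f=-0.043285 → p ← -1.183000 + 0.3·(-0.043285) = -1.195985
t=1.600000, p=-1.195985: f=-0.124750 → p ← -1.195985 + 0.3·(-0.124750) = -1.233410
p(1.9) ≈ -1.2334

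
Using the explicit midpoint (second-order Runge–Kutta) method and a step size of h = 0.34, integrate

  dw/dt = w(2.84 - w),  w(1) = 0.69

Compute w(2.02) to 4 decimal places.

2.4135

Midpoint: k1 = f(t_n, w_n); k2 = f(t_n + h/2, w_n + (h/2)·k1); w_{n+1} = w_n + h·k2.
t=1.000000, w=0.690000:
  k1 = f(1.000000, 0.690000) = 1.483500
  k2 = f(1.170000, 0.942195) = 1.788102
  w ← 0.690000 + 0.34·1.788102 = 1.297955
t=1.340000, w=1.297955:
  k1 = f(1.340000, 1.297955) = 2.001505
  k2 = f(1.510000, 1.638211) = 1.968784
  w ← 1.297955 + 0.34·1.968784 = 1.967341
t=1.680000, w=1.967341:
  k1 = f(1.680000, 1.967341) = 1.716817
  k2 = f(1.850000, 2.259200) = 1.312143
  w ← 1.967341 + 0.34·1.312143 = 2.413470
w(2.02) ≈ 2.4135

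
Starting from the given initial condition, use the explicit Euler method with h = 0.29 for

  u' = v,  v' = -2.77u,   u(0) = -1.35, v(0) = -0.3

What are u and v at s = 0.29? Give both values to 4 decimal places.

-1.4370, 0.7845

Euler on (u,v): u_{n+1} = u_n + h·u', v_{n+1} = v_n + h·v'.
0.000000: (-1.350000, -0.300000); f=(-0.300000, 3.739500) → (-1.437000, 0.784455)
(u(0.29), v(0.29)) ≈ (-1.4370, 0.7845)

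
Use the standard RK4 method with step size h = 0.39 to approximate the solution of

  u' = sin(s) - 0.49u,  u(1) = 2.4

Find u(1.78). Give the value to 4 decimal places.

2.2621

RK4: k1 = f(s_n, u_n); k2 = f(s_n + h/2, u_n + (h/2)·k1); k3 = f(s_n + h/2, u_n + (h/2)·k2); k4 = f(s_n + h, u_n + h·k3); u_{n+1} = u_n + (h/6)·(k1 + 2k2 + 2k3 + k4).
s=1.000000, u=2.400000:
  k1 = f(1.000000, 2.400000) = -0.334529
  k2 = f(1.195000, 2.334767) = -0.213820
  k3 = f(1.195000, 2.358305) = -0.225354
  k4 = f(1.390000, 2.312112) = -0.149234
  u ← 2.400000 + (0.39/6)·(k1 + 2k2 + 2k3 + k4) = 2.311463
s=1.390000, u=2.311463:
  k1 = f(1.390000, 2.311463) = -0.148916
  k2 = f(1.585000, 2.282424) = -0.118489
  k3 = f(1.585000, 2.288357) = -0.121396
  k4 = f(1.780000, 2.264118) = -0.131221
  u ← 2.311463 + (0.39/6)·(k1 + 2k2 + 2k3 + k4) = 2.262069
u(1.78) ≈ 2.2621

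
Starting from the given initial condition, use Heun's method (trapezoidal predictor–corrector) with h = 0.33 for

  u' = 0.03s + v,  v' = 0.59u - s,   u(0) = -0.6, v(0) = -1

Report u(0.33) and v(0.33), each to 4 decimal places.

Heun on (u,v): k1 = f(s_n, state_n); k2 = f(s_n + h, state_n + h·k1); state_{n+1} = state_n + (h/2)·(k1 + k2).
0.000000: (-0.600000, -1.000000)
  k1 = (-1.000000, -0.354000)
  predictor → (-0.930000, -1.116820)
  k2 = (-1.106920, -0.878700)
  → (-0.947642, -1.203396)
(u(0.33), v(0.33)) ≈ (-0.9476, -1.2034)

-0.9476, -1.2034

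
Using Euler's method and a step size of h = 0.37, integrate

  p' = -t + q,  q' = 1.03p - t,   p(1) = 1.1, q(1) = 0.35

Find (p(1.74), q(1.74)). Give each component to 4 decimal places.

Euler on (p,q): p_{n+1} = p_n + h·p', q_{n+1} = q_n + h·q'.
1.000000: (1.100000, 0.350000); f=(-0.650000, 0.133000) → (0.859500, 0.399210)
1.370000: (0.859500, 0.399210); f=(-0.970790, -0.484715) → (0.500308, 0.219865)
(p(1.74), q(1.74)) ≈ (0.5003, 0.2199)

0.5003, 0.2199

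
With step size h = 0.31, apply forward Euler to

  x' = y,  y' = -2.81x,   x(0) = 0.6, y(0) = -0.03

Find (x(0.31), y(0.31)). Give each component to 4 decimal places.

Euler on (x,y): x_{n+1} = x_n + h·x', y_{n+1} = y_n + h·y'.
0.000000: (0.600000, -0.030000); f=(-0.030000, -1.686000) → (0.590700, -0.552660)
(x(0.31), y(0.31)) ≈ (0.5907, -0.5527)

0.5907, -0.5527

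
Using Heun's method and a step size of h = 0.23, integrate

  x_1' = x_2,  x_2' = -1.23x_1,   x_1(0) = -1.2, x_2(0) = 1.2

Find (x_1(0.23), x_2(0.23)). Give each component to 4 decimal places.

-0.8850, 1.5004

Heun on (x_1,x_2): k1 = f(t_n, state_n); k2 = f(t_n + h, state_n + h·k1); state_{n+1} = state_n + (h/2)·(k1 + k2).
0.000000: (-1.200000, 1.200000)
  k1 = (1.200000, 1.476000)
  predictor → (-0.924000, 1.539480)
  k2 = (1.539480, 1.136520)
  → (-0.884960, 1.500440)
(x_1(0.23), x_2(0.23)) ≈ (-0.8850, 1.5004)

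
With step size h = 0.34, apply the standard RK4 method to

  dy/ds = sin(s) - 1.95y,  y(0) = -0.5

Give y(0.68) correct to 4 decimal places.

0.0156

RK4: k1 = f(s_n, y_n); k2 = f(s_n + h/2, y_n + (h/2)·k1); k3 = f(s_n + h/2, y_n + (h/2)·k2); k4 = f(s_n + h, y_n + h·k3); y_{n+1} = y_n + (h/6)·(k1 + 2k2 + 2k3 + k4).
s=0.000000, y=-0.500000:
  k1 = f(0.000000, -0.500000) = 0.975000
  k2 = f(0.170000, -0.334250) = 0.820970
  k3 = f(0.170000, -0.360435) = 0.872031
  k4 = f(0.340000, -0.203510) = 0.730331
  y ← -0.500000 + (0.34/6)·(k1 + 2k2 + 2k3 + k4) = -0.211491
s=0.340000, y=-0.211491:
  k1 = f(0.340000, -0.211491) = 0.745895
  k2 = f(0.510000, -0.084689) = 0.653321
  k3 = f(0.510000, -0.100427) = 0.684009
  k4 = f(0.680000, 0.021072) = 0.587703
  y ← -0.211491 + (0.34/6)·(k1 + 2k2 + 2k3 + k4) = 0.015643
y(0.68) ≈ 0.0156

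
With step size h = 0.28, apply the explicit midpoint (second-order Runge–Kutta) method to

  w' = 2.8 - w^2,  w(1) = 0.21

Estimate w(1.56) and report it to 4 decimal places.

Midpoint: k1 = f(t_n, w_n); k2 = f(t_n + h/2, w_n + (h/2)·k1); w_{n+1} = w_n + h·k2.
t=1.000000, w=0.210000:
  k1 = f(1.000000, 0.210000) = 2.755900
  k2 = f(1.140000, 0.595826) = 2.444991
  w ← 0.210000 + 0.28·2.444991 = 0.894598
t=1.280000, w=0.894598:
  k1 = f(1.280000, 0.894598) = 1.999695
  k2 = f(1.420000, 1.174555) = 1.420421
  w ← 0.894598 + 0.28·1.420421 = 1.292315
w(1.56) ≈ 1.2923

1.2923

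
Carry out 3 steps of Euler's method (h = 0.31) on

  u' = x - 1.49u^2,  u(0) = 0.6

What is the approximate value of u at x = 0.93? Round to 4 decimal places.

0.5445

Euler: u_{n+1} = u_n + h·f(x_n, u_n).
x=0.000000, u=0.600000: f=-0.536400 → u ← 0.600000 + 0.31·(-0.536400) = 0.433716
x=0.310000, u=0.433716: f=0.029717 → u ← 0.433716 + 0.31·0.029717 = 0.442928
x=0.620000, u=0.442928: f=0.327684 → u ← 0.442928 + 0.31·0.327684 = 0.544510
u(0.93) ≈ 0.5445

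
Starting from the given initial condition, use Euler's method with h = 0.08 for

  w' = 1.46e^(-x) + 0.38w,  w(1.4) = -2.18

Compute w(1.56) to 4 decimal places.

Euler: w_{n+1} = w_n + h·f(x_n, w_n).
x=1.400000, w=-2.180000: f=-0.468368 → w ← -2.180000 + 0.08·(-0.468368) = -2.217469
x=1.480000, w=-2.217469: f=-0.510287 → w ← -2.217469 + 0.08·(-0.510287) = -2.258292
w(1.56) ≈ -2.2583

-2.2583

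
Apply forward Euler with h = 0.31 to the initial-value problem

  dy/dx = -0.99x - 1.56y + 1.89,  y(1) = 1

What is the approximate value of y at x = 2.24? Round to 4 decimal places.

Euler: y_{n+1} = y_n + h·f(x_n, y_n).
x=1.000000, y=1.000000: f=-0.660000 → y ← 1.000000 + 0.31·(-0.660000) = 0.795400
x=1.310000, y=0.795400: f=-0.647724 → y ← 0.795400 + 0.31·(-0.647724) = 0.594606
x=1.620000, y=0.594606: f=-0.641385 → y ← 0.594606 + 0.31·(-0.641385) = 0.395776
x=1.930000, y=0.395776: f=-0.638111 → y ← 0.395776 + 0.31·(-0.638111) = 0.197962
y(2.24) ≈ 0.1980

0.1980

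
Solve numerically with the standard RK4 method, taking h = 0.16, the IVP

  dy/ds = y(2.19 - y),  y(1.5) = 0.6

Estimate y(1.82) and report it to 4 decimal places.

RK4: k1 = f(s_n, y_n); k2 = f(s_n + h/2, y_n + (h/2)·k1); k3 = f(s_n + h/2, y_n + (h/2)·k2); k4 = f(s_n + h, y_n + h·k3); y_{n+1} = y_n + (h/6)·(k1 + 2k2 + 2k3 + k4).
s=1.500000, y=0.600000:
  k1 = f(1.500000, 0.600000) = 0.954000
  k2 = f(1.580000, 0.676320) = 1.023732
  k3 = f(1.580000, 0.681899) = 1.028372
  k4 = f(1.660000, 0.764540) = 1.089821
  y ← 0.600000 + (0.16/6)·(k1 + 2k2 + 2k3 + k4) = 0.763947
s=1.660000, y=0.763947:
  k1 = f(1.660000, 0.763947) = 1.089429
  k2 = f(1.740000, 0.851102) = 1.139539
  k3 = f(1.740000, 0.855111) = 1.141478
  k4 = f(1.820000, 0.946584) = 1.176998
  y ← 0.763947 + (0.16/6)·(k1 + 2k2 + 2k3 + k4) = 0.946040
y(1.82) ≈ 0.9460

0.9460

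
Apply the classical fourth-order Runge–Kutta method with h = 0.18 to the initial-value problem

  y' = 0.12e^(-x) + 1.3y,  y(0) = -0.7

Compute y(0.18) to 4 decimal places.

-0.8622

RK4: k1 = f(x_n, y_n); k2 = f(x_n + h/2, y_n + (h/2)·k1); k3 = f(x_n + h/2, y_n + (h/2)·k2); k4 = f(x_n + h, y_n + h·k3); y_{n+1} = y_n + (h/6)·(k1 + 2k2 + 2k3 + k4).
x=0.000000, y=-0.700000:
  k1 = f(0.000000, -0.700000) = -0.790000
  k2 = f(0.090000, -0.771100) = -0.892758
  k3 = f(0.090000, -0.780348) = -0.904781
  k4 = f(0.180000, -0.862861) = -1.021486
  y ← -0.700000 + (0.18/6)·(k1 + 2k2 + 2k3 + k4) = -0.862197
y(0.18) ≈ -0.8622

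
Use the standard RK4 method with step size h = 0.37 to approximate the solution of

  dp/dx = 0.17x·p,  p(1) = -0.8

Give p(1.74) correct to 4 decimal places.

-0.9505

RK4: k1 = f(x_n, p_n); k2 = f(x_n + h/2, p_n + (h/2)·k1); k3 = f(x_n + h/2, p_n + (h/2)·k2); k4 = f(x_n + h, p_n + h·k3); p_{n+1} = p_n + (h/6)·(k1 + 2k2 + 2k3 + k4).
x=1.000000, p=-0.800000:
  k1 = f(1.000000, -0.800000) = -0.136000
  k2 = f(1.185000, -0.825160) = -0.166228
  k3 = f(1.185000, -0.830752) = -0.167355
  k4 = f(1.370000, -0.861921) = -0.200741
  p ← -0.800000 + (0.37/6)·(k1 + 2k2 + 2k3 + k4) = -0.861908
x=1.370000, p=-0.861908:
  k1 = f(1.370000, -0.861908) = -0.200738
  k2 = f(1.555000, -0.899044) = -0.237662
  k3 = f(1.555000, -0.905875) = -0.239468
  k4 = f(1.740000, -0.950511) = -0.281161
  p ← -0.861908 + (0.37/6)·(k1 + 2k2 + 2k3 + k4) = -0.950471
p(1.74) ≈ -0.9505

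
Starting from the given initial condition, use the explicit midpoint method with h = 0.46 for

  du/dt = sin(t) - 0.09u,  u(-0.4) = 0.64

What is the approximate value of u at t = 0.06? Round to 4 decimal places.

Midpoint: k1 = f(t_n, u_n); k2 = f(t_n + h/2, u_n + (h/2)·k1); u_{n+1} = u_n + h·k2.
t=-0.400000, u=0.640000:
  k1 = f(-0.400000, 0.640000) = -0.447018
  k2 = f(-0.170000, 0.537186) = -0.217529
  u ← 0.640000 + 0.46·(-0.217529) = 0.539937
u(0.06) ≈ 0.5399

0.5399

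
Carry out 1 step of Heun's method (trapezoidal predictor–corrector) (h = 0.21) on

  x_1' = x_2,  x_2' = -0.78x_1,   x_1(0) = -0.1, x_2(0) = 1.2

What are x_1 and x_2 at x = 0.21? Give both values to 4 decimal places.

Heun on (x_1,x_2): k1 = f(x_n, state_n); k2 = f(x_n + h, state_n + h·k1); state_{n+1} = state_n + (h/2)·(k1 + k2).
0.000000: (-0.100000, 1.200000)
  k1 = (1.200000, 0.078000)
  predictor → (0.152000, 1.216380)
  k2 = (1.216380, -0.118560)
  → (0.153720, 1.195741)
(x_1(0.21), x_2(0.21)) ≈ (0.1537, 1.1957)

0.1537, 1.1957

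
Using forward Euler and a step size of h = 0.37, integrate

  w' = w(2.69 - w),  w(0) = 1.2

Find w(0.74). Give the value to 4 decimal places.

Euler: w_{n+1} = w_n + h·f(x_n, w_n).
x=0.000000, w=1.200000: f=1.788000 → w ← 1.200000 + 0.37·1.788000 = 1.861560
x=0.370000, w=1.861560: f=1.542191 → w ← 1.861560 + 0.37·1.542191 = 2.432171
w(0.74) ≈ 2.4322

2.4322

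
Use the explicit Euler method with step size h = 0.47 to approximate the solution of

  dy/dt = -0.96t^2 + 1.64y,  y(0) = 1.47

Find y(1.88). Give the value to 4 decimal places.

12.5387

Euler: y_{n+1} = y_n + h·f(t_n, y_n).
t=0.000000, y=1.470000: f=2.410800 → y ← 1.470000 + 0.47·2.410800 = 2.603076
t=0.470000, y=2.603076: f=4.056981 → y ← 2.603076 + 0.47·4.056981 = 4.509857
t=0.940000, y=4.509857: f=6.547909 → y ← 4.509857 + 0.47·6.547909 = 7.587374
t=1.410000, y=7.587374: f=10.534718 → y ← 7.587374 + 0.47·10.534718 = 12.538692
y(1.88) ≈ 12.5387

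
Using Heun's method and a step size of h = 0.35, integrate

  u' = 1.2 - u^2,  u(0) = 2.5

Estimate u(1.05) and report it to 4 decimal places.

1.2593

Heun: k1 = f(x_n, u_n); k2 = f(x_n + h, u_n + h·k1); u_{n+1} = u_n + (h/2)·(k1 + k2).
x=0.000000, u=2.500000:
  k1 = f(0.000000, 2.500000) = -5.050000
  k2 = f(0.350000, 0.732500) = 0.663444
  u ← 2.500000 + (0.35/2)·(-5.050000 + 0.663444) = 1.732353
x=0.350000, u=1.732353:
  k1 = f(0.350000, 1.732353) = -1.801046
  k2 = f(0.700000, 1.101987) = -0.014375
  u ← 1.732353 + (0.35/2)·(-1.801046 + (-0.014375)) = 1.414654
x=0.700000, u=1.414654:
  k1 = f(0.700000, 1.414654) = -0.801246
  k2 = f(1.050000, 1.134218) = -0.086450
  u ← 1.414654 + (0.35/2)·(-0.801246 + (-0.086450)) = 1.259307
u(1.05) ≈ 1.2593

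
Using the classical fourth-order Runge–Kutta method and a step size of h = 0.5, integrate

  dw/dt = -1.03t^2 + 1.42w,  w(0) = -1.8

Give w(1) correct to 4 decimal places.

RK4: k1 = f(t_n, w_n); k2 = f(t_n + h/2, w_n + (h/2)·k1); k3 = f(t_n + h/2, w_n + (h/2)·k2); k4 = f(t_n + h, w_n + h·k3); w_{n+1} = w_n + (h/6)·(k1 + 2k2 + 2k3 + k4).
t=0.000000, w=-1.800000:
  k1 = f(0.000000, -1.800000) = -2.556000
  k2 = f(0.250000, -2.439000) = -3.527755
  k3 = f(0.250000, -2.681939) = -3.872728
  k4 = f(0.500000, -3.736364) = -5.563137
  w ← -1.800000 + (0.5/6)·(k1 + 2k2 + 2k3 + k4) = -3.710009
t=0.500000, w=-3.710009:
  k1 = f(0.500000, -3.710009) = -5.525712
  k2 = f(0.750000, -5.091437) = -7.809215
  k3 = f(0.750000, -5.662312) = -8.619859
  k4 = f(1.000000, -8.019938) = -12.418312
  w ← -3.710009 + (0.5/6)·(k1 + 2k2 + 2k3 + k4) = -7.943523
w(1) ≈ -7.9435

-7.9435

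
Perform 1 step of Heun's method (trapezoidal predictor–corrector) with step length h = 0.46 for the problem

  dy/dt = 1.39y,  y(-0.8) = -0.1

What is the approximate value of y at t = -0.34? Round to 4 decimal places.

Heun: k1 = f(t_n, y_n); k2 = f(t_n + h, y_n + h·k1); y_{n+1} = y_n + (h/2)·(k1 + k2).
t=-0.800000, y=-0.100000:
  k1 = f(-0.800000, -0.100000) = -0.139000
  k2 = f(-0.340000, -0.163940) = -0.227877
  y ← -0.100000 + (0.46/2)·(-0.139000 + (-0.227877)) = -0.184382
y(-0.34) ≈ -0.1844

-0.1844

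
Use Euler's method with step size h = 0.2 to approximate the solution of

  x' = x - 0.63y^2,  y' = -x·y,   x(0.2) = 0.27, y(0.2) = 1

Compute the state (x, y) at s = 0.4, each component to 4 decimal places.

0.1980, 0.9460

Euler on (x,y): x_{n+1} = x_n + h·x', y_{n+1} = y_n + h·y'.
0.200000: (0.270000, 1.000000); f=(-0.360000, -0.270000) → (0.198000, 0.946000)
(x(0.4), y(0.4)) ≈ (0.1980, 0.9460)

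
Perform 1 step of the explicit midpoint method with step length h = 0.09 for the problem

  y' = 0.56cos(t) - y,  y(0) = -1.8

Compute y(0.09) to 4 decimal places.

Midpoint: k1 = f(t_n, y_n); k2 = f(t_n + h/2, y_n + (h/2)·k1); y_{n+1} = y_n + h·k2.
t=0.000000, y=-1.800000:
  k1 = f(0.000000, -1.800000) = 2.360000
  k2 = f(0.045000, -1.693800) = 2.253233
  y ← -1.800000 + 0.09·2.253233 = -1.597209
y(0.09) ≈ -1.5972

-1.5972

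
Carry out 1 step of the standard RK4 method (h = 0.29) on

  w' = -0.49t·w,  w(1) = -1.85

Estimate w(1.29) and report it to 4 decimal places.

-1.5722

RK4: k1 = f(t_n, w_n); k2 = f(t_n + h/2, w_n + (h/2)·k1); k3 = f(t_n + h/2, w_n + (h/2)·k2); k4 = f(t_n + h, w_n + h·k3); w_{n+1} = w_n + (h/6)·(k1 + 2k2 + 2k3 + k4).
t=1.000000, w=-1.850000:
  k1 = f(1.000000, -1.850000) = 0.906500
  k2 = f(1.145000, -1.718558) = 0.964197
  k3 = f(1.145000, -1.710191) = 0.959503
  k4 = f(1.290000, -1.571744) = 0.993499
  w ← -1.850000 + (0.29/6)·(k1 + 2k2 + 2k3 + k4) = -1.572209
w(1.29) ≈ -1.5722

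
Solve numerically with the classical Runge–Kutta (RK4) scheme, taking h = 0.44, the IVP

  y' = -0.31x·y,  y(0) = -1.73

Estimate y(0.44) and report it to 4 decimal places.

-1.6789

RK4: k1 = f(x_n, y_n); k2 = f(x_n + h/2, y_n + (h/2)·k1); k3 = f(x_n + h/2, y_n + (h/2)·k2); k4 = f(x_n + h, y_n + h·k3); y_{n+1} = y_n + (h/6)·(k1 + 2k2 + 2k3 + k4).
x=0.000000, y=-1.730000:
  k1 = f(0.000000, -1.730000) = 0.000000
  k2 = f(0.220000, -1.730000) = 0.117986
  k3 = f(0.220000, -1.704043) = 0.116216
  k4 = f(0.440000, -1.678865) = 0.228997
  y ← -1.730000 + (0.44/6)·(k1 + 2k2 + 2k3 + k4) = -1.678857
y(0.44) ≈ -1.6789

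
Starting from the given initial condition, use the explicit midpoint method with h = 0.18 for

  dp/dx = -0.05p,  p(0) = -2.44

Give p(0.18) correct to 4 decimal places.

-2.4181

Midpoint: k1 = f(x_n, p_n); k2 = f(x_n + h/2, p_n + (h/2)·k1); p_{n+1} = p_n + h·k2.
x=0.000000, p=-2.440000:
  k1 = f(0.000000, -2.440000) = 0.122000
  k2 = f(0.090000, -2.429020) = 0.121451
  p ← -2.440000 + 0.18·0.121451 = -2.418139
p(0.18) ≈ -2.4181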